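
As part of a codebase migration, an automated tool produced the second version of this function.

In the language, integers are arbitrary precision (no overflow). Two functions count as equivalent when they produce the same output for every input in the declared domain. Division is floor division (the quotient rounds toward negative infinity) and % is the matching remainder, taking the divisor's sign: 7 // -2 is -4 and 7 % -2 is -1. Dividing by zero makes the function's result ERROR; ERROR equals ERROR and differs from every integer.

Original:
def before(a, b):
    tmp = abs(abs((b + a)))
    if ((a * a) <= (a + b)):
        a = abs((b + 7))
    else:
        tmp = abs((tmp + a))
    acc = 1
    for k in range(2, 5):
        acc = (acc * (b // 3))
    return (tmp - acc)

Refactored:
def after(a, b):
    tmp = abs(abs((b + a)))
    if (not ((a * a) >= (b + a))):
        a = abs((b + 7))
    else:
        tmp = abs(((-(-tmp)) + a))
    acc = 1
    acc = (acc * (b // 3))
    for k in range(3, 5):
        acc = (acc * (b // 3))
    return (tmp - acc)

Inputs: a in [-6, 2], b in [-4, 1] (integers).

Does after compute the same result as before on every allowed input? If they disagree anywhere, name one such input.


These are not equivalent — on a=1, b=0 the outputs split (1 vs 2).
before: tmp := 1 | ((a * a) <= (a + b)): true | a := 7 | acc := 1 | iter k=2: | acc := 0 | iter k=3: | acc := 0 | iter k=4: | acc := 0 | result 1
after: tmp := 1 | (not ((a * a) >= (b + a))): false | tmp := 2 | acc := 1 | acc := 0 | iter k=3: | acc := 0 | iter k=4: | acc := 0 | result 2
verdict: not equivalent; witness: a=1, b=0


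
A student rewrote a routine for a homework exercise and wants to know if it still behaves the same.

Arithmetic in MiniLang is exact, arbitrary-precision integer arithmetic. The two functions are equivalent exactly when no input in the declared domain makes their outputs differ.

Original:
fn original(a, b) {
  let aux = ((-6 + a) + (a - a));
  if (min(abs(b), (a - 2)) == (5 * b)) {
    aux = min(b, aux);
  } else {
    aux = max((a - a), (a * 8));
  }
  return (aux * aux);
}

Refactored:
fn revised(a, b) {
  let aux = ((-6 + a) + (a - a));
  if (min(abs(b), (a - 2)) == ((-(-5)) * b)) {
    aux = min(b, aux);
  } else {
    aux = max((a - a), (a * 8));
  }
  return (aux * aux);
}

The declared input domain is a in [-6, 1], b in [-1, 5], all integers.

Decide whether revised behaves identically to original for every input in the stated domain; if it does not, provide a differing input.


Differences: same computation, different form — yet all 56 inputs agree.
verdict: equivalent


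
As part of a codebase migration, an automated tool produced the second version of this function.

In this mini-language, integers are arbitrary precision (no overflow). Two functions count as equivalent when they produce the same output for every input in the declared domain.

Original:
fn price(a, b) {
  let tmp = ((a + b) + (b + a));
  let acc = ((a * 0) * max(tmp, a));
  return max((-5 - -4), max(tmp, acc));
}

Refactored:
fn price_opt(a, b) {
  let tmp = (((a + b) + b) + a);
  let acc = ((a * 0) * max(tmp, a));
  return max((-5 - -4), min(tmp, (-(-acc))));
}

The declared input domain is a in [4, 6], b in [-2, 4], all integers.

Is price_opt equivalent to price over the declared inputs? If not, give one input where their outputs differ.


Input a=4, b=-2: 4 from price versus 0 from price_opt.
verdict: not equivalent; witness: a=4, b=-2


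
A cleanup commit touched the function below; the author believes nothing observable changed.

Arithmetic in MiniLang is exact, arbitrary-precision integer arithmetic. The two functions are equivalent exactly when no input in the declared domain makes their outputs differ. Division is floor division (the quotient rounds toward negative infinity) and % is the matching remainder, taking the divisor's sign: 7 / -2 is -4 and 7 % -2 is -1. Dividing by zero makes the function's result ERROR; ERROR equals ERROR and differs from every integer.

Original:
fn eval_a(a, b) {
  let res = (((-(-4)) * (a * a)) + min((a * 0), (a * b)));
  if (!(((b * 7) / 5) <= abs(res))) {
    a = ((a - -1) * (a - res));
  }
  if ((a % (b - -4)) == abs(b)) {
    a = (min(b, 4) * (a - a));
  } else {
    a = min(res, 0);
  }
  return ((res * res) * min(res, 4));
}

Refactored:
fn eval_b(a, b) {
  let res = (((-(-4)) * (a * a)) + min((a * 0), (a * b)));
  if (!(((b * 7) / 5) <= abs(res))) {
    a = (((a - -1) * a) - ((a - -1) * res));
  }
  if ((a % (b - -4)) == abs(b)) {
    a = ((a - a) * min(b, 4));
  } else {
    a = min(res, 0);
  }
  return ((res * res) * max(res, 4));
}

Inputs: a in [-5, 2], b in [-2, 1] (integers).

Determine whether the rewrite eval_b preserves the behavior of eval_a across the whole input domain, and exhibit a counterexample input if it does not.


Not equivalent: a=-5, b=-2 separates them (40000 vs 1000000).
eval_a: res becomes 100; next (!(((b * 7) / 5) <= abs(res))) evaluates to false; next ((a % (b - -4)) == abs(b)) evaluates to false; next a becomes 0; next final value 40000
eval_b: res becomes 100; next (!(((b * 7) / 5) <= abs(res))) evaluates to false; next ((a % (b - -4)) == abs(b)) evaluates to false; next a becomes 0; next final value 1000000
verdict: not equivalent; witness: a=-5, b=-2


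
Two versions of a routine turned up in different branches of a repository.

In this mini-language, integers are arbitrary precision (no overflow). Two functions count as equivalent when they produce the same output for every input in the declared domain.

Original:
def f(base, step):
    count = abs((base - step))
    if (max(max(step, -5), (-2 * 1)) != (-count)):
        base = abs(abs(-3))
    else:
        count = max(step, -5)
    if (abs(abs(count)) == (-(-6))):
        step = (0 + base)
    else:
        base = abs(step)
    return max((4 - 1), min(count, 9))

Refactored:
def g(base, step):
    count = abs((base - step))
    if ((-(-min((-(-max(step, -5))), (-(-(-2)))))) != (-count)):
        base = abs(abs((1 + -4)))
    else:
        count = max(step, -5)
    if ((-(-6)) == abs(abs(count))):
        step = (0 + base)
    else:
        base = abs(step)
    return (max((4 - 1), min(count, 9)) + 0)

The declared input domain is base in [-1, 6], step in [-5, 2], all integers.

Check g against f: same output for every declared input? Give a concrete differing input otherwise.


Try base=0, step=-5.
f: count=5, then (max(max(step, -5), (-2 * 1)) != (-count)) is true, then base=3, then (abs(abs(count)) == (-(-6))) is false, then base=5, then returns 5
g: count=5, then ((-(-min((-(-max(step, -5))), (-(-(-2)))))) != (-count)) is false, then count=-5, then ((-(-6)) == abs(abs(count))) is false, then base=5, then returns 3
5 vs 3 — the two versions disagree here.
verdict: not equivalent; witness: base=0, step=-5


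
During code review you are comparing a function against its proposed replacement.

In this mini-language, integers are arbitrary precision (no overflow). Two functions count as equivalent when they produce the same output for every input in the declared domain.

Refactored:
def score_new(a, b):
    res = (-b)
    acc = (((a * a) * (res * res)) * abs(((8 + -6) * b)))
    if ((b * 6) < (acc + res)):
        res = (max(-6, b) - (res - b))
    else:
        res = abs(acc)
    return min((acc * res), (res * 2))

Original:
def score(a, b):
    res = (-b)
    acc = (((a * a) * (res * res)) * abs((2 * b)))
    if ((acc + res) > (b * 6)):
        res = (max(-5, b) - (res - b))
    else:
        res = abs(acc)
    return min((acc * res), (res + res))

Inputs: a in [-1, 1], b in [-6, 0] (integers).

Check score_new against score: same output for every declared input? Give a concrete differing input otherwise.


Run the pair on a=-1, b=-6.
score: res = 6; acc = 432; ((acc + res) > (b * 6)) -> true; res = -17; return -7344
score_new: res = 6; acc = 432; ((b * 6) < (acc + res)) -> true; res = -18; return -7776
-7344 vs -7776 — the two versions disagree here.
verdict: not equivalent; witness: a=-1, b=-6


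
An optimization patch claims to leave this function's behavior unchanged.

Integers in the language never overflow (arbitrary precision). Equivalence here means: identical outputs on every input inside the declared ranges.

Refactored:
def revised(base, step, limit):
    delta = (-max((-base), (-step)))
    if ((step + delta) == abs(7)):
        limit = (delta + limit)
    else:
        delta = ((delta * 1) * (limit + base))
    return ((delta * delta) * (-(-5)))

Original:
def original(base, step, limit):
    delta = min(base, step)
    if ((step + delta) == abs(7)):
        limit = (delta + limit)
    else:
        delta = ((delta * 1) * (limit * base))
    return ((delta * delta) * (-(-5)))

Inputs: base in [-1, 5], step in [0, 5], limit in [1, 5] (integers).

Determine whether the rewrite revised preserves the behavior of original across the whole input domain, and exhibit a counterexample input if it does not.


Try base=-1, step=0, limit=1.
original: delta = -1; ((step + delta) == abs(7)) -> false; delta = 1; return 5
revised: delta = -1; ((step + delta) == abs(7)) -> false; delta = 0; return 0
5 and 0 differ, so these are not the same function on this domain.
verdict: not equivalent; witness: base=-1, step=0, limit=1


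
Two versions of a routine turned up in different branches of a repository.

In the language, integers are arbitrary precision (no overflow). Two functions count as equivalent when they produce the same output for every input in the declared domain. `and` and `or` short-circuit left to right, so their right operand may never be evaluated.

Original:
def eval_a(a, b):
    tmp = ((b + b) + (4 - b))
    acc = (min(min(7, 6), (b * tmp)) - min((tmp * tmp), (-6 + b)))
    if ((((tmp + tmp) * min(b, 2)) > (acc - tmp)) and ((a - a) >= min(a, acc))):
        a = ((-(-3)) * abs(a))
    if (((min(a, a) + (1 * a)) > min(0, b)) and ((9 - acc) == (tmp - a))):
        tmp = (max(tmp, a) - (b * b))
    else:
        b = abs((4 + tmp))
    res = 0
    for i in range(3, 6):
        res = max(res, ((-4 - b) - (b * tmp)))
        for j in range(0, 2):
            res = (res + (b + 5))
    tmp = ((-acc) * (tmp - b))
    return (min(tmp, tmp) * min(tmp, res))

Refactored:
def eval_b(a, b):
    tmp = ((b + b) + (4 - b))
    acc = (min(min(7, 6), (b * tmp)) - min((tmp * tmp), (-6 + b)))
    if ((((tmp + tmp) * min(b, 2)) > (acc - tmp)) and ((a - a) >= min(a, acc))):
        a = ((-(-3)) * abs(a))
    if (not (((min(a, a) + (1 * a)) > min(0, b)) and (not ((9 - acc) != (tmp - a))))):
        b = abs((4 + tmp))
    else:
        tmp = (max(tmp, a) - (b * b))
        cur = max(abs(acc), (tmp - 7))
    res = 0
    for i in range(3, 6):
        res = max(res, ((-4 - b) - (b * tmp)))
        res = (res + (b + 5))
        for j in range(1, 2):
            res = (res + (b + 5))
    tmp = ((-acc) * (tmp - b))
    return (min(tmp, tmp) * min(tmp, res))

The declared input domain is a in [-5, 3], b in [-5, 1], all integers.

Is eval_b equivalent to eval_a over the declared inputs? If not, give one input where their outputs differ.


Equivalent — the differences include comparison usage differs; also constant usage differs; also statement counts differ; also local variable names differ; also boolean connective usage differs; also arithmetic usage differs; also loop structure differs; also min/max/abs usage differs, yet no declared input distinguishes the two.
Tracing a=0, b=-5: eval_a: tmp = -1; acc = 16; ((((tmp + tmp) * min(b, 2)) > (acc - tmp)) and ((a - a) >= min(a, acc))) -> false; (((min(a, a) + (1 * a)) > min(0, b)) and ((9 - acc) == (tmp - a))) -> false; b = 3; res = 0; [i=3]; res = 0; [j=0]; res = 8; [j=1]; res = 16; [i=4]; res = 16; [j=0]; res = 24; [j=1]; res = 32; [i=5]; res = 32; [j=0]; res = 40; [j=1]; res = 48; tmp = 64; return 3072 | eval_b: tmp = -1; acc = 16; ((((tmp + tmp) * min(b, 2)) > (acc - tmp)) and ((a - a) >= min(a, acc))) -> false; (not (((min(a, a) + (1 * a)) > min(0, b)) and (not ((9 - acc) != (tmp - a))))) -> true; b = 3; res = 0; [i=3]; res = 0; res = 8; [j=1]; res = 16; [i=4]; res = 16; res = 24; [j=1]; res = 32; [i=5]; res = 32; res = 40; [j=1]; res = 48; tmp = 64; return 3072 — matching result 3072.
Across all 63 domain points the two functions coincide.
verdict: equivalent


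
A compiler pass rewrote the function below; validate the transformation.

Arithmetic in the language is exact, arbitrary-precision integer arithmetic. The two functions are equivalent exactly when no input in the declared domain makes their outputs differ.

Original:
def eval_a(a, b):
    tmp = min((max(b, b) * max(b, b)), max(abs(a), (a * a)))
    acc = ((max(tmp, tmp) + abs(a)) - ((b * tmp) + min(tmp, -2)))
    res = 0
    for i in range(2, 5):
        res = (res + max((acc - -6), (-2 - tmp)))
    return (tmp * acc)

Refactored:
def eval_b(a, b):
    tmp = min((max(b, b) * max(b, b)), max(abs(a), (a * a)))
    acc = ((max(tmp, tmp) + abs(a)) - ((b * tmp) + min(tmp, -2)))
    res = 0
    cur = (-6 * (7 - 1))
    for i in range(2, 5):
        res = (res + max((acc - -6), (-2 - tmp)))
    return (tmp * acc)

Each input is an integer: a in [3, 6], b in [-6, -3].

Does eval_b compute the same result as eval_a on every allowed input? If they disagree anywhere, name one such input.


The two versions differ — the changes include local variable names differ, constant usage differs, statement counts differ, arithmetic usage differs.
As a probe, take a=5, b=-4: eval_a runs tmp = 16; acc = 87; res = 0; [i=2]; res = 93; [i=3]; res = 186; [i=4]; res = 279; return 1392; eval_b runs tmp = 16; acc = 87; res = 0; cur = -36; [i=2]; res = 93; [i=3]; res = 186; [i=4]; res = 279; return 1392; both end at 1392.
Checked all 16 inputs in the declared domain: the outputs agree on every one.
verdict: equivalent


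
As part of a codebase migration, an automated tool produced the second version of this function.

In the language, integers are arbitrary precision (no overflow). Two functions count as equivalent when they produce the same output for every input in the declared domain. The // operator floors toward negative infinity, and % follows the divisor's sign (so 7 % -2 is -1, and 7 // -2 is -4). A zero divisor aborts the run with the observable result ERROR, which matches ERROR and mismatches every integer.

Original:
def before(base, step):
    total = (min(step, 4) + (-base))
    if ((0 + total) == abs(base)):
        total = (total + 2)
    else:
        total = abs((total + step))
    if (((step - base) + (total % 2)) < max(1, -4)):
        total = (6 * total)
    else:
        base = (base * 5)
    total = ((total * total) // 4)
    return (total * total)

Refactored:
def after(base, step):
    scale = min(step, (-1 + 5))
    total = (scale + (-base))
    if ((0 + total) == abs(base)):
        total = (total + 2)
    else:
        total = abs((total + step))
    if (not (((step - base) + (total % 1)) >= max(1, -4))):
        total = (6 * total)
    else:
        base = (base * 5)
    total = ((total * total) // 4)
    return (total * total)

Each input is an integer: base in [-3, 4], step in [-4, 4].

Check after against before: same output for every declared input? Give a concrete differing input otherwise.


At base=-3, step=-3: before gives 4, after gives 6561.
verdict: not equivalent; witness: base=-3, step=-3


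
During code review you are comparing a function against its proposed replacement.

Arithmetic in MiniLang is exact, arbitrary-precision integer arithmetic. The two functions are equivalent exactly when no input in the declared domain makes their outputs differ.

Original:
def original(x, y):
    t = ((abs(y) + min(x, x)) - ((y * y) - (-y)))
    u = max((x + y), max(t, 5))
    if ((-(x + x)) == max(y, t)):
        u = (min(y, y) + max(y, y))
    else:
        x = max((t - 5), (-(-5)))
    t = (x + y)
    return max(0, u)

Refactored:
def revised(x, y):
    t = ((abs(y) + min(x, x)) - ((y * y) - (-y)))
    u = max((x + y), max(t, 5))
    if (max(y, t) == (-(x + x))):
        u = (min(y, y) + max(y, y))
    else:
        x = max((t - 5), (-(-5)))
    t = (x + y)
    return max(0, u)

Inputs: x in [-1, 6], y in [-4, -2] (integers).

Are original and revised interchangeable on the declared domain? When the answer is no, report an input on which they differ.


Differences: same computation, different form — yet all 24 inputs agree.
verdict: equivalent


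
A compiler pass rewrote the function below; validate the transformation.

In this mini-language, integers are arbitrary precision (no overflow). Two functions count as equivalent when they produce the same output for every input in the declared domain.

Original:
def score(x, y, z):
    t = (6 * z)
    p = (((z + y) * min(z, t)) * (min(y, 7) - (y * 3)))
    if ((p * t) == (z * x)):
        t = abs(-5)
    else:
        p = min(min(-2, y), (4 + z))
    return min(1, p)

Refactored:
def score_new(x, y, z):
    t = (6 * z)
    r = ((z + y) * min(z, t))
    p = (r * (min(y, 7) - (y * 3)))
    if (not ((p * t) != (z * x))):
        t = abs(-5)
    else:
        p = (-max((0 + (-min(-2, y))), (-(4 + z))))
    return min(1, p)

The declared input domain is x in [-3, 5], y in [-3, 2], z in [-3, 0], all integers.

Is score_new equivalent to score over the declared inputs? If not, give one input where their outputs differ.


Comparing the listings, the differences include: arithmetic usage differs; and boolean connective usage differs; and constant usage differs; and local variable names differ; and comparison usage differs; and statement counts differ; and min/max/abs usage differs.
One worked example (x=0, y=-1, z=-3) — score: t becomes -18; next p becomes 144; next ((p * t) == (z * x)) evaluates to false; next p becomes -2; next final value -2; score_new: t becomes -18; next r becomes 72; next p becomes 144; next (not ((p * t) != (z * x))) evaluates to false; next p becomes -2; next final value -2; agreement on -2.
Checked all 216 inputs in the declared domain: the outputs agree on every one.
verdict: equivalent


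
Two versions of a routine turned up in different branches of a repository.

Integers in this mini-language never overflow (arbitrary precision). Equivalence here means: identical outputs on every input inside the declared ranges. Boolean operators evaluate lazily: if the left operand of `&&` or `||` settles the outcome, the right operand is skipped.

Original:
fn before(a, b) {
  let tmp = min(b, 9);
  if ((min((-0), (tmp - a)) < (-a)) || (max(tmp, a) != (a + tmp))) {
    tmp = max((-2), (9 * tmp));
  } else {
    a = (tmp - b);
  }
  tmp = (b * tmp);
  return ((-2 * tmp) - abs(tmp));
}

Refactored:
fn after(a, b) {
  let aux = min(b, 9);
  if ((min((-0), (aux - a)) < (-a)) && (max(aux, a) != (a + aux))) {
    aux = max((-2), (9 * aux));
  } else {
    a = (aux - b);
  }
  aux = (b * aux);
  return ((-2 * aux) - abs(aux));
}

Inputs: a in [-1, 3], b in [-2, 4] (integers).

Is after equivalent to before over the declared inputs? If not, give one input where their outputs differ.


Not equivalent: a=1, b=1 separates them (-27 vs -3).
before: tmp = 1; ((min((-0), (tmp - a)) < (-a)) || (max(tmp, a) != (a + tmp))) -> true; tmp = 9; tmp = 9; return -27
after: aux = 1; ((min((-0), (aux - a)) < (-a)) && (max(aux, a) != (a + aux))) -> false; a = 0; aux = 1; return -3
verdict: not equivalent; witness: a=1, b=1


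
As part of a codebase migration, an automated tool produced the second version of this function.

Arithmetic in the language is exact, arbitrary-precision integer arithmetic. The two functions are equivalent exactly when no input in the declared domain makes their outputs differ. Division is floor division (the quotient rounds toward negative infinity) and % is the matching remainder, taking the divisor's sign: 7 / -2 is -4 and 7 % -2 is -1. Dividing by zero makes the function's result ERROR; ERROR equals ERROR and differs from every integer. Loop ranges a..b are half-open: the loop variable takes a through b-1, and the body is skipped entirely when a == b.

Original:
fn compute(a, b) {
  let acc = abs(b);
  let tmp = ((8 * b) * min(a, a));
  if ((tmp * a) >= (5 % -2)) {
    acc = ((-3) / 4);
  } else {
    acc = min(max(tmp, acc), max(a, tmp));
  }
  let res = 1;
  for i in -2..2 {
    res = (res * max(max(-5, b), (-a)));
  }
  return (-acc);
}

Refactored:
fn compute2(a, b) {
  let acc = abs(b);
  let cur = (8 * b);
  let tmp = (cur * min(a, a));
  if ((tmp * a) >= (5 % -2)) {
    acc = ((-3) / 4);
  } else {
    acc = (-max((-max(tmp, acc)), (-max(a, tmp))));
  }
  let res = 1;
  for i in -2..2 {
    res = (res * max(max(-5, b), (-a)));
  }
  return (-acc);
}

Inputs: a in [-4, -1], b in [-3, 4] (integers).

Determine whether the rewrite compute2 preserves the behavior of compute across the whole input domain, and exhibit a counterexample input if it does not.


The two versions differ — the changes include statement counts differ; and min/max/abs usage differs; and local variable names differ.
As a probe, take a=-2, b=1: compute runs acc becomes 1; next tmp becomes -16; next ((tmp * a) >= (5 % -2)) evaluates to true; next acc becomes -1; next res becomes 1; next at i=-2:; next res becomes 2; next at i=-1:; next res becomes 4; next at i=0:; next res becomes 8; next at i=1:; next res becomes 16; next final value 1; compute2 runs acc becomes 1; next cur becomes 8; next tmp becomes -16; next ((tmp * a) >= (5 % -2)) evaluates to true; next acc becomes -1; next res becomes 1; next at i=-2:; next res becomes 2; next at i=-1:; next res becomes 4; next at i=0:; next res becomes 8; next at i=1:; next res becomes 16; next final value 1; both end at 1.
An exhaustive pass over the 32 declared inputs shows identical outputs.
verdict: equivalent


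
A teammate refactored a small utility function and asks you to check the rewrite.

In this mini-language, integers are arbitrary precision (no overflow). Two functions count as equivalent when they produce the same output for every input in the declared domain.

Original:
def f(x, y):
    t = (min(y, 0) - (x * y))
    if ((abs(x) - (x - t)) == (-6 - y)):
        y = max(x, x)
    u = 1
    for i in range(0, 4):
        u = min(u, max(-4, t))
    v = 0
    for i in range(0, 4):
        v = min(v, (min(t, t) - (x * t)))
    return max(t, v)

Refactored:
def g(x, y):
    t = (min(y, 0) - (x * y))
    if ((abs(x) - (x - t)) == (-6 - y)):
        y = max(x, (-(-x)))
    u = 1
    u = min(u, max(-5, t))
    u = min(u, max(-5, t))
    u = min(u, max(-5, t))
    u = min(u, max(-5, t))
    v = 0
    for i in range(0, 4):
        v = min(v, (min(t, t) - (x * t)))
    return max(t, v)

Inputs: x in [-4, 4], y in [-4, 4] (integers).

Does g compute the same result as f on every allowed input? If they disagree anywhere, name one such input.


Equivalent. Although `-4` became `-5`, no input in the stated domain can expose it.
Sweeping the whole domain (81 inputs) finds no disagreement.
Tracing x=-1, y=-3: f: t = -6; ((abs(x) - (x - t)) == (-6 - y)) -> false; u = 1; [i=0]; u = -4; [i=1]; u = -4; [i=2]; u = -4; [i=3]; u = -4; v = 0; [i=0]; v = -12; [i=1]; v = -12; [i=2]; v = -12; [i=3]; v = -12; return -6 | g: t = -6; ((abs(x) - (x - t)) == (-6 - y)) -> false; u = 1; u = -5; u = -5; u = -5; u = -5; v = 0; [i=0]; v = -12; [i=1]; v = -12; [i=2]; v = -12; [i=3]; v = -12; return -6 — matching result -6.
verdict: equivalent


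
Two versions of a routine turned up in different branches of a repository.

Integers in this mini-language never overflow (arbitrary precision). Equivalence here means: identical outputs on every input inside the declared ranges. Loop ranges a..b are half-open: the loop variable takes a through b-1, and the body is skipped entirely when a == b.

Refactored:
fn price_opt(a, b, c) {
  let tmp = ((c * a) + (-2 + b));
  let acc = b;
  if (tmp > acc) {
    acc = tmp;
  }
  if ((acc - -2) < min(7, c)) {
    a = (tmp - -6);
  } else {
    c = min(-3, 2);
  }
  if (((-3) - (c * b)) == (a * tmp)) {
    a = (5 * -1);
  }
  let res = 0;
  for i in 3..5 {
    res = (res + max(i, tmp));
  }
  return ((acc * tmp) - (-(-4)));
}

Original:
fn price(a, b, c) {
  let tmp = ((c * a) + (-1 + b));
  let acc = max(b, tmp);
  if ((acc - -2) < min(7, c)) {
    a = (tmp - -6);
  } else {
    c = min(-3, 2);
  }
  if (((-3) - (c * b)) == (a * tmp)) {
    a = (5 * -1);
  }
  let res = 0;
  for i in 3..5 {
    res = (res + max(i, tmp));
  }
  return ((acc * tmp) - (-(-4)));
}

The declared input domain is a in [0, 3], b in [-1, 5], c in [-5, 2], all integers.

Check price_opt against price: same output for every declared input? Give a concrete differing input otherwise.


Consider the input a=0, b=-1, c=-5.
price: tmp becomes -2; next acc becomes -1; next ((acc - -2) < min(7, c)) evaluates to false; next c becomes -3; next (((-3) - (c * b)) == (a * tmp)) evaluates to false; next res becomes 0; next at i=3:; next res becomes 3; next at i=4:; next res becomes 7; next final value -2
price_opt: tmp becomes -3; next acc becomes -1; next (tmp > acc) evaluates to false; next ((acc - -2) < min(7, c)) evaluates to false; next c becomes -3; next (((-3) - (c * b)) == (a * tmp)) evaluates to false; next res becomes 0; next at i=3:; next res becomes 3; next at i=4:; next res becomes 7; next final value -1
-2 vs -1 — the two versions disagree here.
verdict: not equivalent; witness: a=0, b=-1, c=-5


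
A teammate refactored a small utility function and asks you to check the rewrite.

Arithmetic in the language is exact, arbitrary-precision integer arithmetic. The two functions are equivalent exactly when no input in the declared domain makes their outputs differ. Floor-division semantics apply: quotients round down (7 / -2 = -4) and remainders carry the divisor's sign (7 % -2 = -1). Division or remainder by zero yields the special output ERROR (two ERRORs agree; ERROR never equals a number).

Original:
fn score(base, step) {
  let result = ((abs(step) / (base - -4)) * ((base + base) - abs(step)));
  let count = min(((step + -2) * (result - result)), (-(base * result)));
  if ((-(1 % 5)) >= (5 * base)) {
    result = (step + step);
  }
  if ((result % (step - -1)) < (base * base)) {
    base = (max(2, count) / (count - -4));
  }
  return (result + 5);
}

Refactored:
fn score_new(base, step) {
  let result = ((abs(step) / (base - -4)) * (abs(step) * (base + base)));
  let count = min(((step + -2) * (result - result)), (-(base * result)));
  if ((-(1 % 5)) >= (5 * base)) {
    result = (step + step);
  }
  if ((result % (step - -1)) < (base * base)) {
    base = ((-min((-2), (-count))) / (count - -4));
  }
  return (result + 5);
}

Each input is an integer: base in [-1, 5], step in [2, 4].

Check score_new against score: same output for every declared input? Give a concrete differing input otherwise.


On input base=0, step=4, score returns 1 while score_new returns 5.
verdict: not equivalent; witness: base=0, step=4


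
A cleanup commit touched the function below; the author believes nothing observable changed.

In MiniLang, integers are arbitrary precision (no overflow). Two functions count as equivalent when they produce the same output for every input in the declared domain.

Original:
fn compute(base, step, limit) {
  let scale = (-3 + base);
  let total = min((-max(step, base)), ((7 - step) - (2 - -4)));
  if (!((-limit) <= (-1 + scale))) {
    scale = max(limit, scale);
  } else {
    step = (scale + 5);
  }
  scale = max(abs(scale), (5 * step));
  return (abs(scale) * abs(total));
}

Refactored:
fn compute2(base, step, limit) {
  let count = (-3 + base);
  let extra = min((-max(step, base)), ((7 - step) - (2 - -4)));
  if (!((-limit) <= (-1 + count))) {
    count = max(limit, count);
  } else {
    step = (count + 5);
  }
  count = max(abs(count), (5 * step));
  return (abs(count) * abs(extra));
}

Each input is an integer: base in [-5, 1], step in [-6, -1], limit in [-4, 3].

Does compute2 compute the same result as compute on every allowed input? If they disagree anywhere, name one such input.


Comparing the listings, the differences include: local variable names differ.
One worked example (base=-5, step=-1, limit=-4) — compute: scale becomes -8; next total becomes 1; next (!((-limit) <= (-1 + scale))) evaluates to true; next scale becomes -4; next scale becomes 4; next final value 4; compute2: count becomes -8; next extra becomes 1; next (!((-limit) <= (-1 + count))) evaluates to true; next count becomes -4; next count becomes 4; next final value 4; agreement on 4.
Sweeping the whole domain (336 inputs) finds no disagreement.
verdict: equivalent


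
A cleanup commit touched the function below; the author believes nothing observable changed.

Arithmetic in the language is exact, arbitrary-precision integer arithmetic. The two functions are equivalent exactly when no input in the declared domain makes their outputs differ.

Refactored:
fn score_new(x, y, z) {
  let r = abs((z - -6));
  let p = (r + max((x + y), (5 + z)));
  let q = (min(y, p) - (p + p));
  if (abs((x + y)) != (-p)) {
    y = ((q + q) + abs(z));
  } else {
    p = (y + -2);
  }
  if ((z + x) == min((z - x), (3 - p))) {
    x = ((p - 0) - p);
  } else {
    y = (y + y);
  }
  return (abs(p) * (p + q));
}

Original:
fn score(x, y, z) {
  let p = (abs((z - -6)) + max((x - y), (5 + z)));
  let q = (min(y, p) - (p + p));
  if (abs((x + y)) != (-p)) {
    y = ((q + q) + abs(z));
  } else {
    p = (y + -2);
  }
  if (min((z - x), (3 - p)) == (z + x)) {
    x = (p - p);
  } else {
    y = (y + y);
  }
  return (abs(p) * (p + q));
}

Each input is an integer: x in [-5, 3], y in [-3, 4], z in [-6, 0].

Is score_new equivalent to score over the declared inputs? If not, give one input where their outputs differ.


x=-4, y=4, z=-6 yields 0 from score but 4 from score_new.
verdict: not equivalent; witness: x=-4, y=4, z=-6


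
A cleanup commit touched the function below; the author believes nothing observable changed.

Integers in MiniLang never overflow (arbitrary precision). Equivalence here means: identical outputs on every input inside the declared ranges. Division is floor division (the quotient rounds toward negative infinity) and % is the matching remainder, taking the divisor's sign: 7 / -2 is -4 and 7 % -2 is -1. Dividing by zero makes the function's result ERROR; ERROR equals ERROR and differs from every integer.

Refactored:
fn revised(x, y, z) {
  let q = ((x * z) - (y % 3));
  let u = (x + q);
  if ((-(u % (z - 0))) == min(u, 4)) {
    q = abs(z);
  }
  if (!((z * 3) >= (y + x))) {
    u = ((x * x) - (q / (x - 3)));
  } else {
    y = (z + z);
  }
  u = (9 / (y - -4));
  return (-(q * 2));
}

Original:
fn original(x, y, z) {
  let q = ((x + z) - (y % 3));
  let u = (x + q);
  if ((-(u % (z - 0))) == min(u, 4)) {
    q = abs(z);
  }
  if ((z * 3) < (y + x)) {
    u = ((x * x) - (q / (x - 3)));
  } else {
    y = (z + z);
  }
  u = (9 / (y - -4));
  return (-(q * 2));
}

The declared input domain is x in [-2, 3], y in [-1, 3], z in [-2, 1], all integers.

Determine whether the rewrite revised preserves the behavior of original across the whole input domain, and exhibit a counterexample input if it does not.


Consider the input x=-2, y=-1, z=-2.
original: q = -6; u = -8; ((-(u % (z - 0))) == min(u, 4)) -> false; ((z * 3) < (y + x)) -> true; u = 3; u = 3; return 12
revised: q = 2; u = 0; ((-(u % (z - 0))) == min(u, 4)) -> true; q = 2; (!((z * 3) >= (y + x))) -> true; u = 5; u = 3; return -4
12 != -4, so the rewrite changes behavior.
verdict: not equivalent; witness: x=-2, y=-1, z=-2


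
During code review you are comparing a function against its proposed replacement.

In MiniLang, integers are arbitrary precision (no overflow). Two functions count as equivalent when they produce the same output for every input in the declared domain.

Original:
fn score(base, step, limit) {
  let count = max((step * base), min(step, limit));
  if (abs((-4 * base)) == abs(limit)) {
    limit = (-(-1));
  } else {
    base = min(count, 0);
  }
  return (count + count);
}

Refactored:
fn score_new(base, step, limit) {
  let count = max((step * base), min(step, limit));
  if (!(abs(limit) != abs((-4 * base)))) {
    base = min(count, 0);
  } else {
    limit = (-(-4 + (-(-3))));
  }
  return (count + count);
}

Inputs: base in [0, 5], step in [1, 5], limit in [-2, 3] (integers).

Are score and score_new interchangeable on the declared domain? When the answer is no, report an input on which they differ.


There is a behavioral-looking edit here, yet the outcome never shifts on this domain.
Spot check at base=0, step=2, limit=2 — score: count becomes 2; next (abs((-4 * base)) == abs(limit)) evaluates to false; next base becomes 0; next final value 4. score_new: count becomes 2; next (!(abs(limit) != abs((-4 * base)))) evaluates to false; next limit becomes 1; next final value 4. Both give 4.
Every one of the 180 inputs gives matching results.
verdict: equivalent


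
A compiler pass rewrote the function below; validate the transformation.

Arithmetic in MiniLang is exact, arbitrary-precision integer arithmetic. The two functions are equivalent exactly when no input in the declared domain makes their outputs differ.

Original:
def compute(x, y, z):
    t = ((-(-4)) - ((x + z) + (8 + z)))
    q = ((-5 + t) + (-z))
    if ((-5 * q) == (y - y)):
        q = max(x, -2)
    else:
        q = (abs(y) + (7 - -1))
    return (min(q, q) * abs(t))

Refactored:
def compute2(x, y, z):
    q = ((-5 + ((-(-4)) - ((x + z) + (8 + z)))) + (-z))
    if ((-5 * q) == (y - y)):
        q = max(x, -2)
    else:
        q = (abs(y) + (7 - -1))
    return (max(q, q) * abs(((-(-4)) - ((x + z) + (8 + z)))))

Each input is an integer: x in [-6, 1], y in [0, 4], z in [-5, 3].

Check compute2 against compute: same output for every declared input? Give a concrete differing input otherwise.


The one real change (`min(q, q)` became `max(q, q)`) has no effect anywhere in the declared ranges.
Spot check at x=-4, y=4, z=-3 — compute: t=6, then q=4, then ((-5 * q) == (y - y)) is false, then q=12, then returns 72. compute2: q=4, then ((-5 * q) == (y - y)) is false, then q=12, then returns 72. Both give 72.
An exhaustive pass over the 360 declared inputs shows identical outputs.
verdict: equivalent


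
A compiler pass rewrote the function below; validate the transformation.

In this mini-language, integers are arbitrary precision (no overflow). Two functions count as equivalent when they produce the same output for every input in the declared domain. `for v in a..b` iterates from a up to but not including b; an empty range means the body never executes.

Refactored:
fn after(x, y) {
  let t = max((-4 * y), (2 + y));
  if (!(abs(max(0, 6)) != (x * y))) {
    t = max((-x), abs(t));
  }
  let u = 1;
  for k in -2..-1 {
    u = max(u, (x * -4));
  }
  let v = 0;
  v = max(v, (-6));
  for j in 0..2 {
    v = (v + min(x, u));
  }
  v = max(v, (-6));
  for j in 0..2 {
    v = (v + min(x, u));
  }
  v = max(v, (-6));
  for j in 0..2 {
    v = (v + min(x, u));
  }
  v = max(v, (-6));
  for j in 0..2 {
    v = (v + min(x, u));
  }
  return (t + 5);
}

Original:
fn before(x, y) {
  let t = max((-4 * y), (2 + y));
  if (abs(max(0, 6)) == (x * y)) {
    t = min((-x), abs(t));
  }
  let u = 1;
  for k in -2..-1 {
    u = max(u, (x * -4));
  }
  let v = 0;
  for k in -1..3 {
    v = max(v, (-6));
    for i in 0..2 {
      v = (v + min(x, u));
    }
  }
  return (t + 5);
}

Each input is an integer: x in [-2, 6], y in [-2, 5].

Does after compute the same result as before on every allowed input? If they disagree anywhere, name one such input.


On input x=2, y=3, before returns 3 while after returns 10.
verdict: not equivalent; witness: x=2, y=3


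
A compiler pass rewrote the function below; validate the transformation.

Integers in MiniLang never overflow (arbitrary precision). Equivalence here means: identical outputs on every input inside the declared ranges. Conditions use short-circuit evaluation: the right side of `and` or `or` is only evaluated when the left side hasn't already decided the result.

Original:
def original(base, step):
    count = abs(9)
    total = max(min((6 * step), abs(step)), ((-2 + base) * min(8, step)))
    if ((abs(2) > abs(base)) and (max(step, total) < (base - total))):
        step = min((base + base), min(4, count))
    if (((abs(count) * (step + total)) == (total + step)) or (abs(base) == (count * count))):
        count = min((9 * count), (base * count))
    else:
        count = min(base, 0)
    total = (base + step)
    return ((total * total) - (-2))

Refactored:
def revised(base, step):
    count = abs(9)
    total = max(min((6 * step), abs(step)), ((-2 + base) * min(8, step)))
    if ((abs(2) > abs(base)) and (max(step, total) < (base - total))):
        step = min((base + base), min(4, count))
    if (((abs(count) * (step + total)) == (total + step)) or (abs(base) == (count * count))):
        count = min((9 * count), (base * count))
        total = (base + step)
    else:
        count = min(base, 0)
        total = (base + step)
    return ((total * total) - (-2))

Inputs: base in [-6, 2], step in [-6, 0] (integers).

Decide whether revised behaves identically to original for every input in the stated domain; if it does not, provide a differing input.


Reading the diff, among the changes: statement counts differ; and arithmetic usage differs.
One worked example (base=-2, step=-5) — original: count becomes 9; next total becomes 20; next ((abs(2) > abs(base)) and (max(step, total) < (base - total))) evaluates to false; next (((abs(count) * (step + total)) == (total + step)) or (abs(base) == (count * count))) evaluates to false; next count becomes -2; next total becomes -7; next final value 51; revised: count becomes 9; next total becomes 20; next ((abs(2) > abs(base)) and (max(step, total) < (base - total))) evaluates to false; next (((abs(count) * (step + total)) == (total + step)) or (abs(base) == (count * count))) evaluates to false; next count becomes -2; next total becomes -7; next final value 51; agreement on 51.
Sweeping the whole domain (63 inputs) finds no disagreement.
verdict: equivalent


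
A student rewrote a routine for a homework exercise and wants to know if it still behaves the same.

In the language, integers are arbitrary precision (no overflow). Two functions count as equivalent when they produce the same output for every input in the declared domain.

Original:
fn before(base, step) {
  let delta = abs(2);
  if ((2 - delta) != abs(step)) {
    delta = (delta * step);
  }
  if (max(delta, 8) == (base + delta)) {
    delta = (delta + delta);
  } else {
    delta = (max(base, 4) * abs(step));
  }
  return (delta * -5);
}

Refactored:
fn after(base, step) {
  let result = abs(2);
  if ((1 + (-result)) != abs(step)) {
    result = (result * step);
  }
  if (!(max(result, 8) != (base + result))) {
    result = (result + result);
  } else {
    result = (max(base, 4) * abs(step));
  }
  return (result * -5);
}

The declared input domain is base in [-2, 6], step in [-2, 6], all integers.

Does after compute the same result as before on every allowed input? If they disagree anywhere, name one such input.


base=6, step=0 yields -20 from before but 0 from after.
verdict: not equivalent; witness: base=6, step=0


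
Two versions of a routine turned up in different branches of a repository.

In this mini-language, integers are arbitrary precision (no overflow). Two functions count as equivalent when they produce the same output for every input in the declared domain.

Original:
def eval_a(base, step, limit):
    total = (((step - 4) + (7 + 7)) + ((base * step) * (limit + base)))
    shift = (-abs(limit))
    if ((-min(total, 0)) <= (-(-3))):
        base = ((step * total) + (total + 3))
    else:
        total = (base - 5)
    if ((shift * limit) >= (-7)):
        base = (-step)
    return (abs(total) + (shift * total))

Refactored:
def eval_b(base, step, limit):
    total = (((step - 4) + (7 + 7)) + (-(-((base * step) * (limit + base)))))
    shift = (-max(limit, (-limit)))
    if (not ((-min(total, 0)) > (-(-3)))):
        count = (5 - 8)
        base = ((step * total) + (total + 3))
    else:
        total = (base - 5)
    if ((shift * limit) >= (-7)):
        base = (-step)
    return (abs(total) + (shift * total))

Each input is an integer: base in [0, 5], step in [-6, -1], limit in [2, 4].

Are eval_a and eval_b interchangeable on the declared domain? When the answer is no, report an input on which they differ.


Comparing the listings, the differences include: local variable names differ, and comparison usage differs, and min/max/abs usage differs, and statement counts differ, and constant usage differs, and boolean connective usage differs, and arithmetic usage differs.
As a probe, take base=0, step=-4, limit=3: eval_a runs total := 6 | shift := -3 | ((-min(total, 0)) <= (-(-3))): true | base := -15 | ((shift * limit) >= (-7)): false | result -12; eval_b runs total := 6 | shift := -3 | (not ((-min(total, 0)) > (-(-3)))): true | count := -3 | base := -15 | ((shift * limit) >= (-7)): false | result -12; both end at -12.
An exhaustive pass over the 108 declared inputs shows identical outputs.
verdict: equivalent
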